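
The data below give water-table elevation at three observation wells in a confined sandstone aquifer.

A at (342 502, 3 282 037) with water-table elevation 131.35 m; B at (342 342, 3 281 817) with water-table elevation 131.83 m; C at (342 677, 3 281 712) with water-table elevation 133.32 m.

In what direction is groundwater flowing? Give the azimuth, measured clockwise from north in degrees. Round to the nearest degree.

325°

With h = a·x + b·y + c and A as origin, the differences give:
  (-160)·a + (-220)·b = +0.48
  175·a + (-325)·b = +1.97
Eliminate b (×(-325) and ×(-220), subtract): 90500·a = 277.400 → a = ∂h/∂x = +0.003065
Back-substitute: b = ∂h/∂y = -0.004411.
Flow direction (−∇h) has components (-0.003065 E, +0.004411 N).
Azimuth = atan2(E, N) = atan2(-0.003065, +0.004411) = 325.2° ≈ 325°.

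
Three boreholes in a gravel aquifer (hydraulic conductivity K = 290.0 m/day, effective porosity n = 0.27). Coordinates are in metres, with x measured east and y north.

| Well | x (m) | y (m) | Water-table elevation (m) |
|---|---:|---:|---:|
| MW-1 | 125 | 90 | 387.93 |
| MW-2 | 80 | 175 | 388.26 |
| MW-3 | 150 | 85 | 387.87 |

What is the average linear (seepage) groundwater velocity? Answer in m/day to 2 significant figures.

Differences from MW-1: to MW-2 (Δx, Δy, Δh) = (-45, 85, +0.33); to MW-3 = (25, -5, -0.06).
Solve a·Δx + b·Δy = Δh: det = (-45)·(-5) − 25·85 = -1900.
∂h/∂x = [(+0.33)·(-5) − (-0.06)·85] / -1900 = -0.001816
∂h/∂y = [(-45)·(-0.06) − 25·(+0.33)] / -1900 = +0.002921
|∇h| = √(-0.001816² + 0.002921²) = 0.003439
Seepage velocity v = K·i/n = 290.0 × 0.003439 / 0.27 = 3.694 m/day.

3.7 m/day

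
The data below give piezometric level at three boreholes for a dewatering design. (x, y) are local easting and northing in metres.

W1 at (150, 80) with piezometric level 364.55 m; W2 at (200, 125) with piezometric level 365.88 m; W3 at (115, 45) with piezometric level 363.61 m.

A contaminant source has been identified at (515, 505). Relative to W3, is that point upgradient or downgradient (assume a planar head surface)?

upgradient

Differences from W1: to W2 (Δx, Δy, Δh) = (50, 45, +1.33); to W3 = (-35, -35, -0.94).
Solve a·Δx + b·Δy = Δh: det = 50·(-35) − (-35)·45 = -175.
∂h/∂x = [(+1.33)·(-35) − (-0.94)·45] / -175 = +0.02429
∂h/∂y = [50·(-0.94) − (-35)·(+1.33)] / -175 = +0.002571
Head at (515, 505) = 364.55 + (+0.02429)·(365) + (+0.002571)·(425) = 374.51 m.
That is higher than the 363.61 m at W3, so the point is upgradient.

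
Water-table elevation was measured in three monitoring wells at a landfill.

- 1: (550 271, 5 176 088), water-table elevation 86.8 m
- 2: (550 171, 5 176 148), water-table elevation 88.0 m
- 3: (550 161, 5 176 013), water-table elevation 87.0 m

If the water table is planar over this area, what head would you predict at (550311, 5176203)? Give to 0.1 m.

87.4 m

Differences from 1: to 2 (Δx, Δy, Δh) = (-100, 60, +1.2); to 3 = (-110, -75, +0.2).
Determinant of the coordinate differences = (-100)·(-75) − (-110)·60 = 14100.
∂h/∂x = [(+1.2)·(-75) − (+0.2)·60] / 14100 = -0.007234
∂h/∂y = [(-100)·(+0.2) − (-110)·(+1.2)] / 14100 = +0.007943
h(550311, 5176203) = 86.8 + (-0.007234)·(40) + (+0.007943)·(115) = 86.8 -0.289 +0.913 = 87.424 m.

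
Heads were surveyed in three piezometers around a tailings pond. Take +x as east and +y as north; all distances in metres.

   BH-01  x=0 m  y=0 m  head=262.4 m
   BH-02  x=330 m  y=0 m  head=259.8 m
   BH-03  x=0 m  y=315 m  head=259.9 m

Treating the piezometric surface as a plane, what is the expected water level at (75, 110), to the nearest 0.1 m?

260.9 m

∂h/∂x = (259.8 − 262.4) / (330 − 0) = -0.007879
∂h/∂y = (259.9 − 262.4) / (315 − 0) = -0.007937
h(75, 110) = 262.4 + (-0.007879)·(75) + (-0.007937)·(110) = 262.4 -0.591 -0.873 = 260.936 m.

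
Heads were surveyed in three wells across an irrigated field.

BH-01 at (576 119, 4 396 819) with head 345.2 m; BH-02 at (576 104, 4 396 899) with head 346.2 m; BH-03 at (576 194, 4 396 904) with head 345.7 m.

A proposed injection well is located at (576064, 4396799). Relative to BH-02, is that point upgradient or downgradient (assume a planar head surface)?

downgradient

Three-point gradient (reference BH-01): Δ to BH-02 = (-15, 80, +1.0), Δ to BH-03 = (75, 85, +0.5).
∂h/∂x = -0.006186, ∂h/∂y = +0.01134 (det = -7275).
Head at (576064, 4396799) = 345.2 + (-0.006186)·(-55) + (+0.01134)·(-20) = 345.31 m.
That is lower than the 346.2 m at BH-02, so the point is downgradient.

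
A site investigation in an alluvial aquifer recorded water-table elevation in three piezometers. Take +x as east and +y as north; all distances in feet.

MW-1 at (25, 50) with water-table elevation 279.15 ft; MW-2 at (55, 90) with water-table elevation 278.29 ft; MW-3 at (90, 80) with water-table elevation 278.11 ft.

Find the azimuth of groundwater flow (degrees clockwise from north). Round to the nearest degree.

033°

Three-point gradient (reference MW-1): Δ to MW-2 = (30, 40, -0.86), Δ to MW-3 = (65, 30, -1.04).
∂h/∂x = -0.009294, ∂h/∂y = -0.01453 (det = -1700).
Flow direction (−∇h) has components (+0.009294 E, +0.01453 N).
Azimuth = atan2(E, N) = atan2(+0.009294, +0.01453) = 32.6° ≈ 033°.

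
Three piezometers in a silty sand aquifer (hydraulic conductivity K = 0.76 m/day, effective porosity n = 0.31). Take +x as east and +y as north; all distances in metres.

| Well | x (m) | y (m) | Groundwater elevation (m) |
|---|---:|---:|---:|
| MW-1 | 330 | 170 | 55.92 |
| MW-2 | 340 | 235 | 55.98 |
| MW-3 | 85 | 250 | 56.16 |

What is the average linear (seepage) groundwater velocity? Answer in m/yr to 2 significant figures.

With h = a·x + b·y + c and MW-1 as origin, the differences give:
  10·a + 65·b = +0.06
  (-245)·a + 80·b = +0.24
Eliminate b (×80 and ×65, subtract): 16725·a = -10.800 → a = ∂h/∂x = -0.0006457
Back-substitute: b = ∂h/∂y = +0.001022.
|∇h| = √(-0.0006457² + 0.001022²) = 0.001209
Seepage velocity v = K·i/n = 0.76 × 0.001209 / 0.31 = 0.002964 m/day = 1.083 m/yr.

1.1 m/yr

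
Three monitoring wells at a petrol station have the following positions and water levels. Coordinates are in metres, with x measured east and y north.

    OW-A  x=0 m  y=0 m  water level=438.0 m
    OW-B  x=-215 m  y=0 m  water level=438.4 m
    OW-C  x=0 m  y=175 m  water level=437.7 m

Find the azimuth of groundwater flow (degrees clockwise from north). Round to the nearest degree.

047°

∂h/∂x = (438.4 − 438.0) / (-215 − 0) = -0.001860
∂h/∂y = (437.7 − 438.0) / (175 − 0) = -0.001714
Flow direction (−∇h) has components (+0.001860 E, +0.001714 N).
Azimuth = atan2(E, N) = atan2(+0.001860, +0.001714) = 47.3° ≈ 047°.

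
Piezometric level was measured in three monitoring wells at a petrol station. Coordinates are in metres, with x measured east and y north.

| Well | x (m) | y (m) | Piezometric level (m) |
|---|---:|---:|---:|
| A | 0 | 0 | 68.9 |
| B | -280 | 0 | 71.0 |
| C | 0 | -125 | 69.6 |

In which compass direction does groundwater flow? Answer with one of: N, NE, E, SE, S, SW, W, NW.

NE

∂h/∂x = (71.0 − 68.9) / (-280 − 0) = -0.007500
∂h/∂y = (69.6 − 68.9) / (-125 − 0) = -0.005600
Flow = −∇h = (+0.007500 east, +0.005600 north), which points northeast.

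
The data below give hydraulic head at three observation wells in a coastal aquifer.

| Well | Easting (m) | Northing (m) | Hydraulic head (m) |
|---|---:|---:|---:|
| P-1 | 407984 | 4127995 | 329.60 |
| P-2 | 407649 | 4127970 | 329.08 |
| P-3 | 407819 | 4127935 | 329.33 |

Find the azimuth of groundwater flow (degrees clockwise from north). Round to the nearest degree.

259°

With h = a·x + b·y + c and P-1 as origin, the differences give:
  (-335)·a + (-25)·b = -0.52
  (-165)·a + (-60)·b = -0.27
Eliminate b (×(-60) and ×(-25), subtract): 15975·a = 24.450 → a = ∂h/∂x = +0.001531
Back-substitute: b = ∂h/∂y = +0.0002911.
Flow direction (−∇h) has components (-0.001531 E, -0.0002911 N).
Azimuth = atan2(E, N) = atan2(-0.001531, -0.0002911) = 259.2° ≈ 259°.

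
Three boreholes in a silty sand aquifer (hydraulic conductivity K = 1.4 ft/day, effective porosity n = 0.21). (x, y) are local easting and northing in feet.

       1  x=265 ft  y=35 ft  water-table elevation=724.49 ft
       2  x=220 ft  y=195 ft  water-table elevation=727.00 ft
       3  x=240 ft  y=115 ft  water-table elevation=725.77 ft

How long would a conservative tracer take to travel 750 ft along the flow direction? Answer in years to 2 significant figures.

19 years

Differences from 1: to 2 (Δx, Δy, Δh) = (-45, 160, +2.51); to 3 = (-25, 80, +1.28).
Determinant of the coordinate differences = (-45)·80 − (-25)·160 = 400.
∂h/∂x = [(+2.51)·80 − (+1.28)·160] / 400 = -0.010000
∂h/∂y = [(-45)·(+1.28) − (-25)·(+2.51)] / 400 = +0.01288
|∇h| = √(-0.010000² + 0.01288²) = 0.01631
Seepage velocity v = K·i/n = 1.4 × 0.01631 / 0.21 = 0.1087 ft/day.
t = 750 / 0.1087 = 6900 days = 18.9 years.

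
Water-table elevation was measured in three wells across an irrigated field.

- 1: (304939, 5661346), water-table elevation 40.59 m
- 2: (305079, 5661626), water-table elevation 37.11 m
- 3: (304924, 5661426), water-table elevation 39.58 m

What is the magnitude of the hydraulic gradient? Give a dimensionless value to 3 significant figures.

Three-point gradient (reference 1): Δ to 2 = (140, 280, -3.48), Δ to 3 = (-15, 80, -1.01).
∂h/∂x = +0.0002857, ∂h/∂y = -0.01257 (det = 15400).
|∇h| = √(0.0002857² + -0.01257²) = 0.01257

0.0126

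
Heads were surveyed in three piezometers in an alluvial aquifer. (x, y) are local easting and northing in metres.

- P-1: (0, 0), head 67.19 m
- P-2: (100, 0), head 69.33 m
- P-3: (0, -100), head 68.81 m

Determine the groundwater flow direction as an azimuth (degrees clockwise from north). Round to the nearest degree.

∂h/∂x = (69.33 − 67.19) / (100 − 0) = +0.02140
∂h/∂y = (68.81 − 67.19) / (-100 − 0) = -0.01620
Flow direction (−∇h) has components (-0.02140 E, +0.01620 N).
Azimuth = atan2(E, N) = atan2(-0.02140, +0.01620) = 307.1° ≈ 307°.

307°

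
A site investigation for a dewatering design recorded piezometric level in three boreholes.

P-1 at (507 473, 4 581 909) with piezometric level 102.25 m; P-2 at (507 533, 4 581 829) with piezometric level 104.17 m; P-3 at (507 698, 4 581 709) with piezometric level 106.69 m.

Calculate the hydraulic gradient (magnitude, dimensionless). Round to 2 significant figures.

Taking P-1 as reference: P-2−P-1 = (60, -80, +1.92); P-3−P-1 = (225, -200, +4.44).
Determinant of the coordinate differences = 60·(-200) − 225·(-80) = 6000.
∂h/∂x = [(+1.92)·(-200) − (+4.44)·(-80)] / 6000 = -0.004800
∂h/∂y = [60·(+4.44) − 225·(+1.92)] / 6000 = -0.02760
|∇h| = √(-0.004800² + -0.02760²) = 0.02801

0.028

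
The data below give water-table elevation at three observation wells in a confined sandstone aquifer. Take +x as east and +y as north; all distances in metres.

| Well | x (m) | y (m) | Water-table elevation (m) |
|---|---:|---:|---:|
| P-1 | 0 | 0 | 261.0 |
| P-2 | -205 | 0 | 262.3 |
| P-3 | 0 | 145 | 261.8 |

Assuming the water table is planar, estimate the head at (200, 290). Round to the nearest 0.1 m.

261.3 m

∂h/∂x = (262.3 − 261.0) / (-205 − 0) = -0.006341
∂h/∂y = (261.8 − 261.0) / (145 − 0) = +0.005517
h(200, 290) = 261.0 + (-0.006341)·(200) + (+0.005517)·(290) = 261.0 -1.268 +1.600 = 261.332 m.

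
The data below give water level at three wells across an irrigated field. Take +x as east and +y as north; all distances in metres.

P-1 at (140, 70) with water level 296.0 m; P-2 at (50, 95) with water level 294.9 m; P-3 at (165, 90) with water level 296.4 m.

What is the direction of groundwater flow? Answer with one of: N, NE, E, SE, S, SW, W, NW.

With h = a·x + b·y + c and P-1 as origin, the differences give:
  (-90)·a + 25·b = -1.1
  25·a + 20·b = +0.4
Eliminate b (×20 and ×25, subtract): -2425·a = -32.00 → a = ∂h/∂x = +0.01320
Back-substitute: b = ∂h/∂y = +0.003505.
Flow = −∇h = (-0.01320 east, -0.003505 north), which points west.

W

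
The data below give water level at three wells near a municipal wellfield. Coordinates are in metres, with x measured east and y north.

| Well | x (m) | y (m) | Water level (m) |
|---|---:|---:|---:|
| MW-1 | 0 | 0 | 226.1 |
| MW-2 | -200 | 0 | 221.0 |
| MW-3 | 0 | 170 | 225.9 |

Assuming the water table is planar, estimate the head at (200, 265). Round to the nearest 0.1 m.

∂h/∂x = (221.0 − 226.1) / (-200 − 0) = +0.02550
∂h/∂y = (225.9 − 226.1) / (170 − 0) = -0.001176
h(200, 265) = 226.1 + (+0.02550)·(200) + (-0.001176)·(265) = 226.1 +5.100 -0.312 = 230.888 m.

230.9 m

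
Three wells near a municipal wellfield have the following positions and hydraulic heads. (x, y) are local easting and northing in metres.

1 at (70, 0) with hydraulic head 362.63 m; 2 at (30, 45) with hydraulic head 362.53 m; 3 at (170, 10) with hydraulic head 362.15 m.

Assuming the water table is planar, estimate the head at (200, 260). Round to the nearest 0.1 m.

360.5 m

With h = a·x + b·y + c and 1 as origin, the differences give:
  (-40)·a + 45·b = -0.10
  100·a + 10·b = -0.48
Eliminate b (×10 and ×45, subtract): -4900·a = 20.600 → a = ∂h/∂x = -0.004204
Back-substitute: b = ∂h/∂y = -0.005959.
h(200, 260) = 362.63 + (-0.004204)·(130) + (-0.005959)·(260) = 362.63 -0.547 -1.549 = 360.534 m.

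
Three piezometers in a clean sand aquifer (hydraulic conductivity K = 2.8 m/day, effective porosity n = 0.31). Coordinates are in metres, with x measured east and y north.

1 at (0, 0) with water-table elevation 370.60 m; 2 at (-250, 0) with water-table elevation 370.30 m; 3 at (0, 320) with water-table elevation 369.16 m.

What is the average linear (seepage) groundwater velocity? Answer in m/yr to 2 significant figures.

15 m/yr

∂h/∂x = (370.30 − 370.60) / (-250 − 0) = +0.001200
∂h/∂y = (369.16 − 370.60) / (320 − 0) = -0.004500
|∇h| = √(0.001200² + -0.004500²) = 0.004657
Seepage velocity v = K·i/n = 2.8 × 0.004657 / 0.31 = 0.04206 m/day = 15.36 m/yr.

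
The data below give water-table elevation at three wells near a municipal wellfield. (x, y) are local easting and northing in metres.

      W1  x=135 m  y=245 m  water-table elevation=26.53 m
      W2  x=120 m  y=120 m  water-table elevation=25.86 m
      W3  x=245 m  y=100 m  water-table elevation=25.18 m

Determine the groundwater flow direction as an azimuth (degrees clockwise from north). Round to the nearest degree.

143°

Taking W1 as reference: W2−W1 = (-15, -125, -0.67); W3−W1 = (110, -145, -1.35).
Solve a·Δx + b·Δy = Δh: det = (-15)·(-145) − 110·(-125) = 15925.
∂h/∂x = [(-0.67)·(-145) − (-1.35)·(-125)] / 15925 = -0.004496
∂h/∂y = [(-15)·(-1.35) − 110·(-0.67)] / 15925 = +0.005900
Flow direction (−∇h) has components (+0.004496 E, -0.005900 N).
Azimuth = atan2(E, N) = atan2(+0.004496, -0.005900) = 142.7° ≈ 143°.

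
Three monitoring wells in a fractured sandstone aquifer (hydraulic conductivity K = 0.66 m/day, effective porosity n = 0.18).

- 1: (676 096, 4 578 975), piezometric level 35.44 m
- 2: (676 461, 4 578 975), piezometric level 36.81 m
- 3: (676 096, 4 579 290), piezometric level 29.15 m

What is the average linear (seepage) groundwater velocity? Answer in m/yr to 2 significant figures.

27 m/yr

∂h/∂x = (36.81 − 35.44) / (676461 − 676096) = +0.003753
∂h/∂y = (29.15 − 35.44) / (4579290 − 4578975) = -0.01997
|∇h| = √(0.003753² + -0.01997²) = 0.02032
Seepage velocity v = K·i/n = 0.66 × 0.02032 / 0.18 = 0.07451 m/day = 27.21 m/yr.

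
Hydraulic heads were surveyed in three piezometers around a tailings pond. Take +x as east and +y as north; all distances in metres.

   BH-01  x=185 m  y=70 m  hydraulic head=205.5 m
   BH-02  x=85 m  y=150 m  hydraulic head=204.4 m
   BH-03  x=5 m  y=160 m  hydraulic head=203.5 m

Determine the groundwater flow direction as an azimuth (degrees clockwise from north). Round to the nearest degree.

Differences from BH-01: to BH-02 (Δx, Δy, Δh) = (-100, 80, -1.1); to BH-03 = (-180, 90, -2.0).
Determinant of the coordinate differences = (-100)·90 − (-180)·80 = 5400.
∂h/∂x = [(-1.1)·90 − (-2.0)·80] / 5400 = +0.01130
∂h/∂y = [(-100)·(-2.0) − (-180)·(-1.1)] / 5400 = +0.0003704
Flow direction (−∇h) has components (-0.01130 E, -0.0003704 N).
Azimuth = atan2(E, N) = atan2(-0.01130, -0.0003704) = 268.1° ≈ 268°.

268°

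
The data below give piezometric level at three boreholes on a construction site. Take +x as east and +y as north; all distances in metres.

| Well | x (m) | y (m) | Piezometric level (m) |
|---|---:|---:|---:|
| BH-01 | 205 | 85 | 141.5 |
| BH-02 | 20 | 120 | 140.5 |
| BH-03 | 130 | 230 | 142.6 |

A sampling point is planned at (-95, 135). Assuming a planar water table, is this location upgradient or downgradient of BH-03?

Taking BH-01 as reference: BH-02−BH-01 = (-185, 35, -1.0); BH-03−BH-01 = (-75, 145, +1.1).
Solve a·Δx + b·Δy = Δh: det = (-185)·145 − (-75)·35 = -24200.
∂h/∂x = [(-1.0)·145 − (+1.1)·35] / -24200 = +0.007583
∂h/∂y = [(-185)·(+1.1) − (-75)·(-1.0)] / -24200 = +0.01151
Head at (-95, 135) = 141.5 + (+0.007583)·(-300) + (+0.01151)·(50) = 139.80 m.
That is lower than the 142.6 m at BH-03, so the point is downgradient.

downgradient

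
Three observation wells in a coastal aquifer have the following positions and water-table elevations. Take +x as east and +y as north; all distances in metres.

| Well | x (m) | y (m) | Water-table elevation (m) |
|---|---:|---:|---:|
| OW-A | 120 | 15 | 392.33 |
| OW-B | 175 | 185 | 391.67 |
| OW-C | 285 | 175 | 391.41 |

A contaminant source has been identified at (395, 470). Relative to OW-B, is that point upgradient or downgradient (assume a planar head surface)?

downgradient

Differences from OW-A: to OW-B (Δx, Δy, Δh) = (55, 170, -0.66); to OW-C = (165, 160, -0.92).
Determinant of the coordinate differences = 55·160 − 165·170 = -19250.
∂h/∂x = [(-0.66)·160 − (-0.92)·170] / -19250 = -0.002639
∂h/∂y = [55·(-0.92) − 165·(-0.66)] / -19250 = -0.003029
Head at (395, 470) = 392.33 + (-0.002639)·(275) + (-0.003029)·(455) = 390.23 m.
That is lower than the 391.67 m at OW-B, so the point is downgradient.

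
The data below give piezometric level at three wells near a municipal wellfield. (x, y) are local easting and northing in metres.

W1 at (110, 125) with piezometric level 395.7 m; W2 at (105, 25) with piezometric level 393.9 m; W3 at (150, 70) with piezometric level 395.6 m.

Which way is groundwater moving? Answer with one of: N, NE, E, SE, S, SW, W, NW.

Differences from W1: to W2 (Δx, Δy, Δh) = (-5, -100, -1.8); to W3 = (40, -55, -0.1).
Solve a·Δx + b·Δy = Δh: det = (-5)·(-55) − 40·(-100) = 4275.
∂h/∂x = [(-1.8)·(-55) − (-0.1)·(-100)] / 4275 = +0.02082
∂h/∂y = [(-5)·(-0.1) − 40·(-1.8)] / 4275 = +0.01696
Flow = −∇h = (-0.02082 east, -0.01696 north), which points southwest.

SW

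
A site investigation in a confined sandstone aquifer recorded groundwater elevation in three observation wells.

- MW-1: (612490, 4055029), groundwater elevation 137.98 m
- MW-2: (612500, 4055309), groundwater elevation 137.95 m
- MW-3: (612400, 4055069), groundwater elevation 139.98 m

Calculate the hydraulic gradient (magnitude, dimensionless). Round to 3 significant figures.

Taking MW-1 as reference: MW-2−MW-1 = (10, 280, -0.03); MW-3−MW-1 = (-90, 40, +2.00).
Determinant of the coordinate differences = 10·40 − (-90)·280 = 25600.
∂h/∂x = [(-0.03)·40 − (+2.00)·280] / 25600 = -0.02192
∂h/∂y = [10·(+2.00) − (-90)·(-0.03)] / 25600 = +0.0006758
|∇h| = √(-0.02192² + 0.0006758²) = 0.02193

0.0219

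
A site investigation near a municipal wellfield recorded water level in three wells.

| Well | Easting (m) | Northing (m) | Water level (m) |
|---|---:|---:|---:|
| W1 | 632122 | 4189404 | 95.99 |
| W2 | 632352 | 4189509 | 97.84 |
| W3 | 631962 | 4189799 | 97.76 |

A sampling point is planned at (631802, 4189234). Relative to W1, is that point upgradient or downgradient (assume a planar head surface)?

downgradient

Taking W1 as reference: W2−W1 = (230, 105, +1.85); W3−W1 = (-160, 395, +1.77).
Solve a·Δx + b·Δy = Δh: det = 230·395 − (-160)·105 = 107650.
∂h/∂x = [(+1.85)·395 − (+1.77)·105] / 107650 = +0.005062
∂h/∂y = [230·(+1.77) − (-160)·(+1.85)] / 107650 = +0.006531
Head at (631802, 4189234) = 95.99 + (+0.005062)·(-320) + (+0.006531)·(-170) = 93.26 m.
That is lower than the 95.99 m at W1, so the point is downgradient.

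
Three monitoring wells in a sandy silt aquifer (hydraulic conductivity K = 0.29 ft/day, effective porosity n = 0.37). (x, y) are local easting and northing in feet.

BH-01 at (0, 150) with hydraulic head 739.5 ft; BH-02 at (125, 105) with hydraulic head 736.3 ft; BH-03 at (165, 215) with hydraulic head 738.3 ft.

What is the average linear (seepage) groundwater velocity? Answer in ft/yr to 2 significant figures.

8.5 ft/yr

Differences from BH-01: to BH-02 (Δx, Δy, Δh) = (125, -45, -3.2); to BH-03 = (165, 65, -1.2).
Determinant of the coordinate differences = 125·65 − 165·(-45) = 15550.
∂h/∂x = [(-3.2)·65 − (-1.2)·(-45)] / 15550 = -0.01685
∂h/∂y = [125·(-1.2) − 165·(-3.2)] / 15550 = +0.02431
|∇h| = √(-0.01685² + 0.02431²) = 0.02958
Seepage velocity v = K·i/n = 0.29 × 0.02958 / 0.37 = 0.02318 ft/day = 8.466 ft/yr.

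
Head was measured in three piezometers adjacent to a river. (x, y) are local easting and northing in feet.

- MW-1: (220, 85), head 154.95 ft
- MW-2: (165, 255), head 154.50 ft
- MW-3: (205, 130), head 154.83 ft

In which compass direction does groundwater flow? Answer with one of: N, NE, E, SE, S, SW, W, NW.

With h = a·x + b·y + c and MW-1 as origin, the differences give:
  (-55)·a + 170·b = -0.45
  (-15)·a + 45·b = -0.12
Eliminate b (×45 and ×170, subtract): 75·a = 0.150 → a = ∂h/∂x = +0.002000
Back-substitute: b = ∂h/∂y = -0.002000.
Flow = −∇h = (-0.002000 east, +0.002000 north), which points northwest.

NW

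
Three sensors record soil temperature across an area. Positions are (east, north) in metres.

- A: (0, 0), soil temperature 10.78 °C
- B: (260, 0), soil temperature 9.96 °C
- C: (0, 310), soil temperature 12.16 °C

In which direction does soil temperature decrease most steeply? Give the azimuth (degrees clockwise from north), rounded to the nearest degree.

145°

∂T/∂x = (9.96 − 10.78) / (260 − 0) = -0.003154
∂T/∂y = (12.16 − 10.78) / (310 − 0) = +0.004452
Steepest decrease is along −∇f: components (+0.003154 E, -0.004452 N).
Azimuth = atan2(+0.003154, -0.004452) = 144.7° ≈ 145°.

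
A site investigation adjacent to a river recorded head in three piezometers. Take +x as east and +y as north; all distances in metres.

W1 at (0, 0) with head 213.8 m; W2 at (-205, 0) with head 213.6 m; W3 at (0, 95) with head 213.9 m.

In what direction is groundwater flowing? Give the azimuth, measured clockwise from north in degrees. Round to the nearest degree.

∂h/∂x = (213.6 − 213.8) / (-205 − 0) = +0.0009756
∂h/∂y = (213.9 − 213.8) / (95 − 0) = +0.001053
Flow direction (−∇h) has components (-0.0009756 E, -0.001053 N).
Azimuth = atan2(E, N) = atan2(-0.0009756, -0.001053) = 222.8° ≈ 223°.

223°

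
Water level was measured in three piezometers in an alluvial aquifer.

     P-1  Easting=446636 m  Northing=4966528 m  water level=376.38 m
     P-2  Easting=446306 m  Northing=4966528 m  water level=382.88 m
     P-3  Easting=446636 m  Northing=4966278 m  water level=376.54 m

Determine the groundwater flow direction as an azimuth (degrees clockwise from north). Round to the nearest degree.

088°

∂h/∂x = (382.88 − 376.38) / (446306 − 446636) = -0.01970
∂h/∂y = (376.54 − 376.38) / (4966278 − 4966528) = -0.0006400
Flow direction (−∇h) has components (+0.01970 E, +0.0006400 N).
Azimuth = atan2(E, N) = atan2(+0.01970, +0.0006400) = 88.1° ≈ 088°.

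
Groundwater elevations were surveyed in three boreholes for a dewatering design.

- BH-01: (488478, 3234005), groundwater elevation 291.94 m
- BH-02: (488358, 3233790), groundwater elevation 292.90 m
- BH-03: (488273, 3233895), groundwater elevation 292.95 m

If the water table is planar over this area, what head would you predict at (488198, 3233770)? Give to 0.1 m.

Three-point gradient (reference BH-01): Δ to BH-02 = (-120, -215, +0.96), Δ to BH-03 = (-205, -110, +1.01).
∂h/∂x = -0.003613, ∂h/∂y = -0.002449 (det = -30875).
h(488198, 3233770) = 291.94 + (-0.003613)·(-280) + (-0.002449)·(-235) = 291.94 +1.012 +0.575 = 293.527 m.

293.5 m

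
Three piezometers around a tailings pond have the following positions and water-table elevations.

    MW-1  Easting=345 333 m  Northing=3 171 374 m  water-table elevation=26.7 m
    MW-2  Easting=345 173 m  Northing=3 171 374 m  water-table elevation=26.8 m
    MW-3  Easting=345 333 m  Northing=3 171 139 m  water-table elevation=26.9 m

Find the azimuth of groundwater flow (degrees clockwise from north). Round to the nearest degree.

∂h/∂x = (26.8 − 26.7) / (345173 − 345333) = -0.0006250
∂h/∂y = (26.9 − 26.7) / (3171139 − 3171374) = -0.0008511
Flow direction (−∇h) has components (+0.0006250 E, +0.0008511 N).
Azimuth = atan2(E, N) = atan2(+0.0006250, +0.0008511) = 36.3° ≈ 036°.

036°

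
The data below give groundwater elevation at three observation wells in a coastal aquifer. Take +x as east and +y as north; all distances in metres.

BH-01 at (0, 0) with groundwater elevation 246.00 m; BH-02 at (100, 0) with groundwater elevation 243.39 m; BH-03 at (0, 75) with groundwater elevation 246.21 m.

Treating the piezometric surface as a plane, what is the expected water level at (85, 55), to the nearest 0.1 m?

∂h/∂x = (243.39 − 246.00) / (100 − 0) = -0.02610
∂h/∂y = (246.21 − 246.00) / (75 − 0) = +0.002800
h(85, 55) = 246.00 + (-0.02610)·(85) + (+0.002800)·(55) = 246.00 -2.219 +0.154 = 243.935 m.

243.9 m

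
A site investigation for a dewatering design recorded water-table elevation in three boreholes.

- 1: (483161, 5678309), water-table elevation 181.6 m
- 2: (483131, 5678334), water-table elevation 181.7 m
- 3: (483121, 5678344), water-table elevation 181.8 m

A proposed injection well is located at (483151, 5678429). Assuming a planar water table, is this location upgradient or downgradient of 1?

upgradient

Differences from 1: to 2 (Δx, Δy, Δh) = (-30, 25, +0.1); to 3 = (-40, 35, +0.2).
Solve a·Δx + b·Δy = Δh: det = (-30)·35 − (-40)·25 = -50.
∂h/∂x = [(+0.1)·35 − (+0.2)·25] / -50 = +0.03000
∂h/∂y = [(-30)·(+0.2) − (-40)·(+0.1)] / -50 = +0.04000
Head at (483151, 5678429) = 181.6 + (+0.03000)·(-10) + (+0.04000)·(120) = 186.10 m.
That is higher than the 181.6 m at 1, so the point is upgradient.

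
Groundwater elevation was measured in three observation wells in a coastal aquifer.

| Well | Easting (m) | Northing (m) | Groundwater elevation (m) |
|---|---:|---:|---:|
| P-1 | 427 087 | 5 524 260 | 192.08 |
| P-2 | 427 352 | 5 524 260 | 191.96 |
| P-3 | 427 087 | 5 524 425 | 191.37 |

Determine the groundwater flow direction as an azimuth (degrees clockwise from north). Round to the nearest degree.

∂h/∂x = (191.96 − 192.08) / (427352 − 427087) = -0.0004528
∂h/∂y = (191.37 − 192.08) / (5524425 − 5524260) = -0.004303
Flow direction (−∇h) has components (+0.0004528 E, +0.004303 N).
Azimuth = atan2(E, N) = atan2(+0.0004528, +0.004303) = 6.0° ≈ 006°.

006°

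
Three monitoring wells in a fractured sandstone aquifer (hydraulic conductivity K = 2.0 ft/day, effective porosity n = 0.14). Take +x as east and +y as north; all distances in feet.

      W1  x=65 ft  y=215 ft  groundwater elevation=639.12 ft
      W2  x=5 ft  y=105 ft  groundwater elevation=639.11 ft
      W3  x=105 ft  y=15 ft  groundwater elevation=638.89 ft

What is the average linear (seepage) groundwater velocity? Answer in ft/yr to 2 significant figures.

8.7 ft/yr

Differences from W1: to W2 (Δx, Δy, Δh) = (-60, -110, -0.01); to W3 = (40, -200, -0.23).
Solve a·Δx + b·Δy = Δh: det = (-60)·(-200) − 40·(-110) = 16400.
∂h/∂x = [(-0.01)·(-200) − (-0.23)·(-110)] / 16400 = -0.001421
∂h/∂y = [(-60)·(-0.23) − 40·(-0.01)] / 16400 = +0.0008659
|∇h| = √(-0.001421² + 0.0008659²) = 0.001664
Seepage velocity v = K·i/n = 2.0 × 0.001664 / 0.14 = 0.02377 ft/day = 8.682 ft/yr.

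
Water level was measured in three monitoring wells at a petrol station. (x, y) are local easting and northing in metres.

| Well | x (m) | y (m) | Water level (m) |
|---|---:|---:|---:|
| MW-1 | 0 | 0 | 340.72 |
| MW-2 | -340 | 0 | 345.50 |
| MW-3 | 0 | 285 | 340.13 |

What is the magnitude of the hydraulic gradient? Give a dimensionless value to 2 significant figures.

0.014

∂h/∂x = (345.50 − 340.72) / (-340 − 0) = -0.01406
∂h/∂y = (340.13 − 340.72) / (285 − 0) = -0.002070
|∇h| = √(-0.01406² + -0.002070²) = 0.01421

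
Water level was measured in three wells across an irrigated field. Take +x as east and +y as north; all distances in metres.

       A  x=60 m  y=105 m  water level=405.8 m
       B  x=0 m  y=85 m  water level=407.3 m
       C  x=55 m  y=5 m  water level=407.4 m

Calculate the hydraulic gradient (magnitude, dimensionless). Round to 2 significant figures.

0.025

Differences from A: to B (Δx, Δy, Δh) = (-60, -20, +1.5); to C = (-5, -100, +1.6).
Determinant of the coordinate differences = (-60)·(-100) − (-5)·(-20) = 5900.
∂h/∂x = [(+1.5)·(-100) − (+1.6)·(-20)] / 5900 = -0.02000
∂h/∂y = [(-60)·(+1.6) − (-5)·(+1.5)] / 5900 = -0.01500
|∇h| = √(-0.02000² + -0.01500²) = 0.025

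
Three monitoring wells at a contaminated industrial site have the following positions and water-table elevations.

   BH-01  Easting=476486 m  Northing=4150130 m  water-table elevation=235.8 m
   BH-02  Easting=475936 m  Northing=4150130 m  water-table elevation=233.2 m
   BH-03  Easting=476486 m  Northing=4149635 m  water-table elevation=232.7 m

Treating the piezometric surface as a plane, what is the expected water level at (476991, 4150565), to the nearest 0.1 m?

∂h/∂x = (233.2 − 235.8) / (475936 − 476486) = +0.004727
∂h/∂y = (232.7 − 235.8) / (4149635 − 4150130) = +0.006263
h(476991, 4150565) = 235.8 + (+0.004727)·(505) + (+0.006263)·(435) = 235.8 +2.387 +2.724 = 240.912 m.

240.9 m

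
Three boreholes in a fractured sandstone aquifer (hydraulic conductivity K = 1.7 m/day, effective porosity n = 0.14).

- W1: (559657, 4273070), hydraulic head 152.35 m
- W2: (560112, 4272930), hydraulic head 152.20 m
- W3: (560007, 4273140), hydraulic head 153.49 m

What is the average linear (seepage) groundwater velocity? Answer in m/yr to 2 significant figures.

32 m/yr

Taking W1 as reference: W2−W1 = (455, -140, -0.15); W3−W1 = (350, 70, +1.14).
Determinant of the coordinate differences = 455·70 − 350·(-140) = 80850.
∂h/∂x = [(-0.15)·70 − (+1.14)·(-140)] / 80850 = +0.001844
∂h/∂y = [455·(+1.14) − 350·(-0.15)] / 80850 = +0.007065
|∇h| = √(0.001844² + 0.007065²) = 0.007302
Seepage velocity v = K·i/n = 1.7 × 0.007302 / 0.14 = 0.08867 m/day = 32.39 m/yr.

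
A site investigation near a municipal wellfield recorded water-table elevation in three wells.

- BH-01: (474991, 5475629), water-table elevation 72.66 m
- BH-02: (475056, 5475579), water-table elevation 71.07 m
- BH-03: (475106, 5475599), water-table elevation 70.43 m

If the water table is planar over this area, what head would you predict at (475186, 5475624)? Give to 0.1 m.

With h = a·x + b·y + c and BH-01 as origin, the differences give:
  65·a + (-50)·b = -1.59
  115·a + (-30)·b = -2.23
Eliminate b (×(-30) and ×(-50), subtract): 3800·a = -63.800 → a = ∂h/∂x = -0.01679
Back-substitute: b = ∂h/∂y = +0.009974.
h(475186, 5475624) = 72.66 + (-0.01679)·(195) + (+0.009974)·(-5) = 72.66 -3.274 -0.050 = 69.336 m.

69.3 m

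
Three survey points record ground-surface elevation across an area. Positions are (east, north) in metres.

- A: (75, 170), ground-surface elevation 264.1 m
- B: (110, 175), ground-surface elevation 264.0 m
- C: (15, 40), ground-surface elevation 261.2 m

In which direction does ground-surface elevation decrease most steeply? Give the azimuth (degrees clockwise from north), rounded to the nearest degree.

Three-point gradient (reference A): Δ to B = (35, 5, -0.1), Δ to C = (-60, -130, -2.9).
∂z/∂x = -0.006471, ∂z/∂y = +0.02529 (det = -4250).
Steepest decrease is along −∇f: components (+0.006471 E, -0.02529 N).
Azimuth = atan2(+0.006471, -0.02529) = 165.7° ≈ 166°.

166°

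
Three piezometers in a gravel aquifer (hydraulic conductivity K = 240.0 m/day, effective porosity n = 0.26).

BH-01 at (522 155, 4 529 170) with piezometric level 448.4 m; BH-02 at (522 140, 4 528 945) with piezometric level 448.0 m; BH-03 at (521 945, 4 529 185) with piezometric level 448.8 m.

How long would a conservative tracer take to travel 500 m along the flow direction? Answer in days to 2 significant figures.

210 days

With h = a·x + b·y + c and BH-01 as origin, the differences give:
  (-15)·a + (-225)·b = -0.4
  (-210)·a + 15·b = +0.4
Eliminate b (×15 and ×(-225), subtract): -47475·a = 84.00 → a = ∂h/∂x = -0.001769
Back-substitute: b = ∂h/∂y = +0.001896.
|∇h| = √(-0.001769² + 0.001896²) = 0.002593
Seepage velocity v = K·i/n = 240.0 × 0.002593 / 0.26 = 2.394 m/day.
t = 500 / 2.394 = 208.9 days.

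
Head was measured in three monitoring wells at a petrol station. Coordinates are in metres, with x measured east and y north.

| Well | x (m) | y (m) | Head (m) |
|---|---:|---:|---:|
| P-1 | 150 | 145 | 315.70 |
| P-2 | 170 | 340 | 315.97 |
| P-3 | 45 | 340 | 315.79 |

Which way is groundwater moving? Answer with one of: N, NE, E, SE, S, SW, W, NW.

Three-point gradient (reference P-1): Δ to P-2 = (20, 195, +0.27), Δ to P-3 = (-105, 195, +0.09).
∂h/∂x = +0.001440, ∂h/∂y = +0.001237 (det = 24375).
Flow = −∇h = (-0.001440 east, -0.001237 north), which points southwest.

SW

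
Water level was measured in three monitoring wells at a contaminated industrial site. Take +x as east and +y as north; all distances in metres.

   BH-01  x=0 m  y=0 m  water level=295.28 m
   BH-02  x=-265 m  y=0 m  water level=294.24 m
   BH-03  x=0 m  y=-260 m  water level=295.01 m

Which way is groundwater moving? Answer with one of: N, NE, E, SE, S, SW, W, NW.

∂h/∂x = (294.24 − 295.28) / (-265 − 0) = +0.003925
∂h/∂y = (295.01 − 295.28) / (-260 − 0) = +0.001038
Flow = −∇h = (-0.003925 east, -0.001038 north), which points west.

W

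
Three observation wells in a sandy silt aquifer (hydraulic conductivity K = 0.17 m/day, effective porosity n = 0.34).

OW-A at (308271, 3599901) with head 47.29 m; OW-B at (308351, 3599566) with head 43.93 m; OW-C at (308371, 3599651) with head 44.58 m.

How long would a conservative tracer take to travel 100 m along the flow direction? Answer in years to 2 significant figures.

54 years

With h = a·x + b·y + c and OW-A as origin, the differences give:
  80·a + (-335)·b = -3.36
  100·a + (-250)·b = -2.71
Eliminate b (×(-250) and ×(-335), subtract): 13500·a = -67.850 → a = ∂h/∂x = -0.005026
Back-substitute: b = ∂h/∂y = +0.008830.
|∇h| = √(-0.005026² + 0.008830²) = 0.01016
Seepage velocity v = K·i/n = 0.17 × 0.01016 / 0.34 = 0.00508 m/day.
t = 100 / 0.00508 = 1.969e+04 days = 53.9 years.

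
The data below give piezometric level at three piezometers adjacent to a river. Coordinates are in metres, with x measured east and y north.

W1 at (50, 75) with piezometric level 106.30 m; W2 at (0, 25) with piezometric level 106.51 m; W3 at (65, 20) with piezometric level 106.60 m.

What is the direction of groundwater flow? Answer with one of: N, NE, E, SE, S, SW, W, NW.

Taking W1 as reference: W2−W1 = (-50, -50, +0.21); W3−W1 = (15, -55, +0.30).
Determinant of the coordinate differences = (-50)·(-55) − 15·(-50) = 3500.
∂h/∂x = [(+0.21)·(-55) − (+0.30)·(-50)] / 3500 = +0.0009857
∂h/∂y = [(-50)·(+0.30) − 15·(+0.21)] / 3500 = -0.005186
Flow = −∇h = (-0.0009857 east, +0.005186 north), which points north.

N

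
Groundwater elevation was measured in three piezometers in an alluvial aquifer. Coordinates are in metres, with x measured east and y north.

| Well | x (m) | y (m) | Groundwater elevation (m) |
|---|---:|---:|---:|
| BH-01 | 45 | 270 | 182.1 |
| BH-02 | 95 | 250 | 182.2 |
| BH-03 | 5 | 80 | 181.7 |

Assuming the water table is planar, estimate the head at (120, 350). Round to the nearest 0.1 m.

Taking BH-01 as reference: BH-02−BH-01 = (50, -20, +0.1); BH-03−BH-01 = (-40, -190, -0.4).
Solve a·Δx + b·Δy = Δh: det = 50·(-190) − (-40)·(-20) = -10300.
∂h/∂x = [(+0.1)·(-190) − (-0.4)·(-20)] / -10300 = +0.002621
∂h/∂y = [50·(-0.4) − (-40)·(+0.1)] / -10300 = +0.001553
h(120, 350) = 182.1 + (+0.002621)·(75) + (+0.001553)·(80) = 182.1 +0.197 +0.124 = 182.421 m.

182.4 m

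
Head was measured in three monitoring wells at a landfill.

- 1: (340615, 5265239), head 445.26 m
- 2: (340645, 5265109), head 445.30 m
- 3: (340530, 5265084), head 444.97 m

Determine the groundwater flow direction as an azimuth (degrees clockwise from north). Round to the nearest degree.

263°

Differences from 1: to 2 (Δx, Δy, Δh) = (30, -130, +0.04); to 3 = (-85, -155, -0.29).
Solve a·Δx + b·Δy = Δh: det = 30·(-155) − (-85)·(-130) = -15700.
∂h/∂x = [(+0.04)·(-155) − (-0.29)·(-130)] / -15700 = +0.002796
∂h/∂y = [30·(-0.29) − (-85)·(+0.04)] / -15700 = +0.0003376
Flow direction (−∇h) has components (-0.002796 E, -0.0003376 N).
Azimuth = atan2(E, N) = atan2(-0.002796, -0.0003376) = 263.1° ≈ 263°.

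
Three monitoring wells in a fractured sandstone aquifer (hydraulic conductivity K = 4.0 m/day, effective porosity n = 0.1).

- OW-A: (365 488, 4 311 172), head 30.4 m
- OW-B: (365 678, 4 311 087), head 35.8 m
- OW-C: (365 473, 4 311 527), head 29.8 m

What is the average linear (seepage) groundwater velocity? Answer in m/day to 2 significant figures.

Differences from OW-A: to OW-B (Δx, Δy, Δh) = (190, -85, +5.4); to OW-C = (-15, 355, -0.6).
Solve a·Δx + b·Δy = Δh: det = 190·355 − (-15)·(-85) = 66175.
∂h/∂x = [(+5.4)·355 − (-0.6)·(-85)] / 66175 = +0.02820
∂h/∂y = [190·(-0.6) − (-15)·(+5.4)] / 66175 = -0.0004987
|∇h| = √(0.02820² + -0.0004987²) = 0.0282
Seepage velocity v = K·i/n = 4.0 × 0.0282 / 0.1 = 1.128 m/day.

1.1 m/day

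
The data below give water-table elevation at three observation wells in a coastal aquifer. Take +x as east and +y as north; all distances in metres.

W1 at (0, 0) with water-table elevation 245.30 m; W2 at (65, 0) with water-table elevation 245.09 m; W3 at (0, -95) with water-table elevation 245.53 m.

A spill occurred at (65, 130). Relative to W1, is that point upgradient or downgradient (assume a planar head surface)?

∂h/∂x = (245.09 − 245.30) / (65 − 0) = -0.003231
∂h/∂y = (245.53 − 245.30) / (-95 − 0) = -0.002421
Head at (65, 130) = 245.30 + (-0.003231)·(65) + (-0.002421)·(130) = 244.78 m.
That is lower than the 245.30 m at W1, so the point is downgradient.

downgradient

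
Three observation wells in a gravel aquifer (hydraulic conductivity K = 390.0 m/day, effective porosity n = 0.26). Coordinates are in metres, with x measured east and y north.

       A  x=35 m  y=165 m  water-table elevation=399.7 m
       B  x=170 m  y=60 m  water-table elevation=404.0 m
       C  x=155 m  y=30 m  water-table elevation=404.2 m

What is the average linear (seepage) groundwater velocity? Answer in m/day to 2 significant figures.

38 m/day

Taking A as reference: B−A = (135, -105, +4.3); C−A = (120, -135, +4.5).
Solve a·Δx + b·Δy = Δh: det = 135·(-135) − 120·(-105) = -5625.
∂h/∂x = [(+4.3)·(-135) − (+4.5)·(-105)] / -5625 = +0.01920
∂h/∂y = [135·(+4.5) − 120·(+4.3)] / -5625 = -0.01627
|∇h| = √(0.01920² + -0.01627²) = 0.02517
Seepage velocity v = K·i/n = 390.0 × 0.02517 / 0.26 = 37.75 m/day.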